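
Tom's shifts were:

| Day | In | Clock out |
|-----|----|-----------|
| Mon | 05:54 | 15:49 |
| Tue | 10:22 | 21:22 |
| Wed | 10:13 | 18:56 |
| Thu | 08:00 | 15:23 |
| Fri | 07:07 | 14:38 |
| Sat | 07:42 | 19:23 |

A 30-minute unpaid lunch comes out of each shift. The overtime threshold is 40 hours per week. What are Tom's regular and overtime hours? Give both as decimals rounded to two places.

Mon: 05:54–15:49 = 9 h 55 min; less 30 min break → 9 h 25 min
Tue: 10:22–21:22 = 11 h 0 min; less 30 min break → 10 h 30 min
Wed: 10:13–18:56 = 8 h 43 min; less 30 min break → 8 h 13 min
Thu: 08:00–15:23 = 7 h 23 min; less 30 min break → 6 h 53 min
Fri: 07:07–14:38 = 7 h 31 min; less 30 min break → 7 h 1 min
Sat: 07:42–19:23 = 11 h 41 min; less 30 min break → 11 h 11 min
Total worked: 53 h 13 min = 53.22 h.
Threshold 40 h → overtime 13 h 13 min, regular 40 h 0 min.

Regular 40.00 hours, overtime 13.22 hours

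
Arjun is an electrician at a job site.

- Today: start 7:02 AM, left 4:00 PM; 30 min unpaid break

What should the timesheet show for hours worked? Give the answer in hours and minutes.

Today: 7:02 AM–4:00 PM = 8 h 58 min; less 30 min break → 8 h 28 min

8 h 28 min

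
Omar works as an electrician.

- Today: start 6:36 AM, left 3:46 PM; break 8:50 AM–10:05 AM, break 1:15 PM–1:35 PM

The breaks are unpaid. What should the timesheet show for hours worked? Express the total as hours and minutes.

7 h 35 min

Today: 6:36 AM–3:46 PM = 9 h 10 min; less 95 min break → 7 h 35 min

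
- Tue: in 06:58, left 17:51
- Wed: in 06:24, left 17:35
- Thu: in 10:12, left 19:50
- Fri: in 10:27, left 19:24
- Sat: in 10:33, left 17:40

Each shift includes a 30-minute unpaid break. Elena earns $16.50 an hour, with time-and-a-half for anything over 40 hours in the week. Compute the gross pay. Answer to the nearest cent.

$790.35

Tue: 06:58–17:51 = 10 h 53 min; less 30 min break → 10 h 23 min
Wed: 06:24–17:35 = 11 h 11 min; less 30 min break → 10 h 41 min
Thu: 10:12–19:50 = 9 h 38 min; less 30 min break → 9 h 8 min
Fri: 10:27–19:24 = 8 h 57 min; less 30 min break → 8 h 27 min
Sat: 10:33–17:40 = 7 h 7 min; less 30 min break → 6 h 37 min
Total worked: 45 h 16 min = 2716 min.
Regular 40 h 0 min = 2400 min at $16.50/h; overtime 5 h 16 min = 316 min at $24.75/h.
Pay = (2400 × $16.50 + 316 × $24.75) ÷ 60 = $790.35.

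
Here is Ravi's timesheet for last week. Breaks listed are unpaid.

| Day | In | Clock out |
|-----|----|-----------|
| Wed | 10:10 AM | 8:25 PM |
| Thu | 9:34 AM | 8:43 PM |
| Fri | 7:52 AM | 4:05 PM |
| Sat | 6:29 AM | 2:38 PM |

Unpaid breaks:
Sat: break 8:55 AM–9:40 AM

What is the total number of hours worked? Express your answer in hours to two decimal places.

37.02 hours

Wed: 10:10 AM–8:25 PM = 10 h 15 min
Thu: 9:34 AM–8:43 PM = 11 h 9 min
Fri: 7:52 AM–4:05 PM = 8 h 13 min
Sat: 6:29 AM–2:38 PM = 8 h 9 min; less 45 min break → 7 h 24 min
Total: 10 h 15 min + 11 h 9 min + 8 h 13 min + 7 h 24 min = 37 h 1 min.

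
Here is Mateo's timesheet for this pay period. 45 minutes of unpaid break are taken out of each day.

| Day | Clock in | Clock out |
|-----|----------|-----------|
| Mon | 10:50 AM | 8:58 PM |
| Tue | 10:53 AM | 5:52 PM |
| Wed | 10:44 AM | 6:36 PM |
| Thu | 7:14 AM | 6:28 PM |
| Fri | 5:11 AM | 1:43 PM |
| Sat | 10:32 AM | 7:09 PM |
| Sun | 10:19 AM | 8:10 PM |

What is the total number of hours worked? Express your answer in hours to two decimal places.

Mon: 10:50 AM–8:58 PM = 10 h 8 min; less 45 min break → 9 h 23 min
Tue: 10:53 AM–5:52 PM = 6 h 59 min; less 45 min break → 6 h 14 min
Wed: 10:44 AM–6:36 PM = 7 h 52 min; less 45 min break → 7 h 7 min
Thu: 7:14 AM–6:28 PM = 11 h 14 min; less 45 min break → 10 h 29 min
Fri: 5:11 AM–1:43 PM = 8 h 32 min; less 45 min break → 7 h 47 min
Sat: 10:32 AM–7:09 PM = 8 h 37 min; less 45 min break → 7 h 52 min
Sun: 10:19 AM–8:10 PM = 9 h 51 min; less 45 min break → 9 h 6 min
Total: 9 h 23 min + 6 h 14 min + 7 h 7 min + 10 h 29 min + 7 h 47 min + 7 h 52 min + 9 h 6 min = 57 h 58 min.

57.97 hours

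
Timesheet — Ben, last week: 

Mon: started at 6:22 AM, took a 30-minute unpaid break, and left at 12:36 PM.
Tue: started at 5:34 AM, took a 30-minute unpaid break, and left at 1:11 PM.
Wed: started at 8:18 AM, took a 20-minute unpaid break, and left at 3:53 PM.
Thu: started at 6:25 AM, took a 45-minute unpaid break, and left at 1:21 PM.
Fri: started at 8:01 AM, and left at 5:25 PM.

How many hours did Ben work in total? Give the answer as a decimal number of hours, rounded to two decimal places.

35.68 hours

Mon: 6:22 AM–12:36 PM = 6 h 14 min; less 30 min break → 5 h 44 min
Tue: 5:34 AM–1:11 PM = 7 h 37 min; less 30 min break → 7 h 7 min
Wed: 8:18 AM–3:53 PM = 7 h 35 min; less 20 min break → 7 h 15 min
Thu: 6:25 AM–1:21 PM = 6 h 56 min; less 45 min break → 6 h 11 min
Fri: 8:01 AM–5:25 PM = 9 h 24 min
Total: 5 h 44 min + 7 h 7 min + 7 h 15 min + 6 h 11 min + 9 h 24 min = 35 h 41 min.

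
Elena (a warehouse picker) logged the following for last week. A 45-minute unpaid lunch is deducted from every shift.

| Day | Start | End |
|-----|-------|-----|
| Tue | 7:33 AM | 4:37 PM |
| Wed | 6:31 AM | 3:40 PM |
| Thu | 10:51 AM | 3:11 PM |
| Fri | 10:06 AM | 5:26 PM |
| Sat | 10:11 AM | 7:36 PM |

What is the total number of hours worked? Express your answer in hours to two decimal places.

Tue: 7:33 AM–4:37 PM = 9 h 4 min; less 45 min break → 8 h 19 min
Wed: 6:31 AM–3:40 PM = 9 h 9 min; less 45 min break → 8 h 24 min
Thu: 10:51 AM–3:11 PM = 4 h 20 min; less 45 min break → 3 h 35 min
Fri: 10:06 AM–5:26 PM = 7 h 20 min; less 45 min break → 6 h 35 min
Sat: 10:11 AM–7:36 PM = 9 h 25 min; less 45 min break → 8 h 40 min
Total: 8 h 19 min + 8 h 24 min + 3 h 35 min + 6 h 35 min + 8 h 40 min = 35 h 33 min.

35.55 hours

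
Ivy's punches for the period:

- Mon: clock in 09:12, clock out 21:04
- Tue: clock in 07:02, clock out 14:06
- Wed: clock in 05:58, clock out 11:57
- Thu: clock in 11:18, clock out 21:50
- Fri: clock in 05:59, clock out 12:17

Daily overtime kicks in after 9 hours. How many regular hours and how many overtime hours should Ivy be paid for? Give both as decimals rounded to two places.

Mon: 09:12–21:04 = 11 h 52 min
Tue: 07:02–14:06 = 7 h 4 min
Wed: 05:58–11:57 = 5 h 59 min
Thu: 11:18–21:50 = 10 h 32 min
Fri: 05:59–12:17 = 6 h 18 min
Mon reg 9 h 0 min / OT 2 h 52 min; Tue reg 7 h 4 min / OT 0 h 0 min; Wed reg 5 h 59 min / OT 0 h 0 min; Thu reg 9 h 0 min / OT 1 h 32 min; Fri reg 6 h 18 min / OT 0 h 0 min.
Totals: regular 37 h 21 min, overtime 4 h 24 min.

Regular 37.35 hours, overtime 4.40 hours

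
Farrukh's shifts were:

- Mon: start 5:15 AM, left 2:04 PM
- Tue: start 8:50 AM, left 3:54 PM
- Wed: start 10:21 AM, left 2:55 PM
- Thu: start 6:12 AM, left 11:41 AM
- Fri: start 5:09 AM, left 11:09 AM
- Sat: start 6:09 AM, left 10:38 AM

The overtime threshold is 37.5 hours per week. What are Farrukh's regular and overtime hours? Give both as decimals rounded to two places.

Regular 36.42 hours, overtime 0.00 hours

Mon: 5:15 AM–2:04 PM = 8 h 49 min
Tue: 8:50 AM–3:54 PM = 7 h 4 min
Wed: 10:21 AM–2:55 PM = 4 h 34 min
Thu: 6:12 AM–11:41 AM = 5 h 29 min
Fri: 5:09 AM–11:09 AM = 6 h 0 min
Sat: 6:09 AM–10:38 AM = 4 h 29 min
Total worked: 36 h 25 min = 36.42 h.
Threshold 37.5 h → overtime 0 h 0 min, regular 36 h 25 min.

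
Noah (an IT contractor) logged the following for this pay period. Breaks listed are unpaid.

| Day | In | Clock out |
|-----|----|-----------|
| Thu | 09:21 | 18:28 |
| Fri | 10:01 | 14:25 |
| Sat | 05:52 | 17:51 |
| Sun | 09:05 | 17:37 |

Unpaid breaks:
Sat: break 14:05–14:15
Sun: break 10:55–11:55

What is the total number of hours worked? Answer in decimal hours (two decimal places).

Thu: 09:21–18:28 = 9 h 7 min
Fri: 10:01–14:25 = 4 h 24 min
Sat: 05:52–17:51 = 11 h 59 min; less 10 min break → 11 h 49 min
Sun: 09:05–17:37 = 8 h 32 min; less 60 min break → 7 h 32 min
Total: 9 h 7 min + 4 h 24 min + 11 h 49 min + 7 h 32 min = 32 h 52 min.

32.87 hours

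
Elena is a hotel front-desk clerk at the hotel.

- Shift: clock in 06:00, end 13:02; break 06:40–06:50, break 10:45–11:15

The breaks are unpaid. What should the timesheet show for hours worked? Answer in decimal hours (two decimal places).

6.37 hours

Shift: 06:00–13:02 = 7 h 2 min; less 40 min break → 6 h 22 min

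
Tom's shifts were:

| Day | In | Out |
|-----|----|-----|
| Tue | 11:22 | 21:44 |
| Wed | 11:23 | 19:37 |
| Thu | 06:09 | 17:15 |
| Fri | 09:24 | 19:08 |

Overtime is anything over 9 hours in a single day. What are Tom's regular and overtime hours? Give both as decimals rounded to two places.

Tue: 11:22–21:44 = 10 h 22 min
Wed: 11:23–19:37 = 8 h 14 min
Thu: 06:09–17:15 = 11 h 6 min
Fri: 09:24–19:08 = 9 h 44 min
Tue reg 9 h 0 min / OT 1 h 22 min; Wed reg 8 h 14 min / OT 0 h 0 min; Thu reg 9 h 0 min / OT 2 h 6 min; Fri reg 9 h 0 min / OT 0 h 44 min.
Totals: regular 35 h 14 min, overtime 4 h 12 min.

Regular 35.23 hours, overtime 4.20 hours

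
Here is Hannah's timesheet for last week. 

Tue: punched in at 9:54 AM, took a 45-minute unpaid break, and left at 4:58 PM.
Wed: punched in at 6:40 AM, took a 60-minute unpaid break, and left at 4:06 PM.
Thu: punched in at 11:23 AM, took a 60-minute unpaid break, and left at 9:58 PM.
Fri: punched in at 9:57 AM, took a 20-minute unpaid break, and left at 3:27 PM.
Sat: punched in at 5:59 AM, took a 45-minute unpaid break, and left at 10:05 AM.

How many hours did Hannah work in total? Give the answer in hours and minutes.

Tue: 9:54 AM–4:58 PM = 7 h 4 min; less 45 min break → 6 h 19 min
Wed: 6:40 AM–4:06 PM = 9 h 26 min; less 60 min break → 8 h 26 min
Thu: 11:23 AM–9:58 PM = 10 h 35 min; less 60 min break → 9 h 35 min
Fri: 9:57 AM–3:27 PM = 5 h 30 min; less 20 min break → 5 h 10 min
Sat: 5:59 AM–10:05 AM = 4 h 6 min; less 45 min break → 3 h 21 min
Total: 6 h 19 min + 8 h 26 min + 9 h 35 min + 5 h 10 min + 3 h 21 min = 32 h 51 min.

32 h 51 min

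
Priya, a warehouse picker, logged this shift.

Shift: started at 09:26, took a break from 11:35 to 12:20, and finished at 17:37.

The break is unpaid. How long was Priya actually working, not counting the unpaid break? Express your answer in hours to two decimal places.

7.43 hours

Shift: 09:26–17:37 = 8 h 11 min; less 45 min break → 7 h 26 min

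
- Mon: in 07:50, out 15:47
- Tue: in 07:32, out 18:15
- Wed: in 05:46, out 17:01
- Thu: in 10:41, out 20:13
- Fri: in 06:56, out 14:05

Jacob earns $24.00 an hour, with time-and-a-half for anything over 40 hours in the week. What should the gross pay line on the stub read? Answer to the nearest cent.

$1197.60

Mon: 07:50–15:47 = 7 h 57 min
Tue: 07:32–18:15 = 10 h 43 min
Wed: 05:46–17:01 = 11 h 15 min
Thu: 10:41–20:13 = 9 h 32 min
Fri: 06:56–14:05 = 7 h 9 min
Total worked: 46 h 36 min = 2796 min.
Regular 40 h 0 min = 2400 min at $24.00/h; overtime 6 h 36 min = 396 min at $36.00/h.
Pay = (2400 × $24.00 + 396 × $36.00) ÷ 60 = $1197.60.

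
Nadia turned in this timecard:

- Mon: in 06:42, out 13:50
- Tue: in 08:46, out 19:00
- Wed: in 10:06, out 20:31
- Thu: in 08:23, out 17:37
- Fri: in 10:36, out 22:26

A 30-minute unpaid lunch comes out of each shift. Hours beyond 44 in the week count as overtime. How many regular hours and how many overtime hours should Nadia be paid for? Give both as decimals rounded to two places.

Regular 44.00 hours, overtime 2.35 hours

Mon: 06:42–13:50 = 7 h 8 min; less 30 min break → 6 h 38 min
Tue: 08:46–19:00 = 10 h 14 min; less 30 min break → 9 h 44 min
Wed: 10:06–20:31 = 10 h 25 min; less 30 min break → 9 h 55 min
Thu: 08:23–17:37 = 9 h 14 min; less 30 min break → 8 h 44 min
Fri: 10:36–22:26 = 11 h 50 min; less 30 min break → 11 h 20 min
Total worked: 46 h 21 min = 46.35 h.
Threshold 44 h → overtime 2 h 21 min, regular 44 h 0 min.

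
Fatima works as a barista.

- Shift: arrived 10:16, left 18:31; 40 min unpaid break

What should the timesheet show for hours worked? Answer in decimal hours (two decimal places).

Shift: 10:16–18:31 = 8 h 15 min; less 40 min break → 7 h 35 min

7.58 hours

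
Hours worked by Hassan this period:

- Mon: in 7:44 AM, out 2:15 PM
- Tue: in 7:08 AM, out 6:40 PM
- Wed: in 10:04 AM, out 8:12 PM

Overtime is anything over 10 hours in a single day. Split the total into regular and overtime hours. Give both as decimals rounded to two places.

Regular 26.52 hours, overtime 1.67 hours

Mon: 7:44 AM–2:15 PM = 6 h 31 min
Tue: 7:08 AM–6:40 PM = 11 h 32 min
Wed: 10:04 AM–8:12 PM = 10 h 8 min
Mon reg 6 h 31 min / OT 0 h 0 min; Tue reg 10 h 0 min / OT 1 h 32 min; Wed reg 10 h 0 min / OT 0 h 8 min.
Totals: regular 26 h 31 min, overtime 1 h 40 min.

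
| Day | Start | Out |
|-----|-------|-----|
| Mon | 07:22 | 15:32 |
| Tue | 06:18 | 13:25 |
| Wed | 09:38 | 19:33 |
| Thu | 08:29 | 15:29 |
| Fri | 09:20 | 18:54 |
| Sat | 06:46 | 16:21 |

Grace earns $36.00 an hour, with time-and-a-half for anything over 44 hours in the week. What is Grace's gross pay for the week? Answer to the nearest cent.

$1980.90

Mon: 07:22–15:32 = 8 h 10 min
Tue: 06:18–13:25 = 7 h 7 min
Wed: 09:38–19:33 = 9 h 55 min
Thu: 08:29–15:29 = 7 h 0 min
Fri: 09:20–18:54 = 9 h 34 min
Sat: 06:46–16:21 = 9 h 35 min
Total worked: 51 h 21 min = 3081 min.
Regular 44 h 0 min = 2640 min at $36.00/h; overtime 7 h 21 min = 441 min at $54.00/h.
Pay = (2640 × $36.00 + 441 × $54.00) ÷ 60 = $1980.90.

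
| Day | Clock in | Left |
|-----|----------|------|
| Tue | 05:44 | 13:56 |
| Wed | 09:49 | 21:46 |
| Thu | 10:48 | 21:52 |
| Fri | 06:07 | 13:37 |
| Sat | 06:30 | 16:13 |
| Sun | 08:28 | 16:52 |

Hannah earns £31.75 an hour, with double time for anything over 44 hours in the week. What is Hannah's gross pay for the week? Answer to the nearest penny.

£2211.92

Tue: 05:44–13:56 = 8 h 12 min
Wed: 09:49–21:46 = 11 h 57 min
Thu: 10:48–21:52 = 11 h 4 min
Fri: 06:07–13:37 = 7 h 30 min
Sat: 06:30–16:13 = 9 h 43 min
Sun: 08:28–16:52 = 8 h 24 min
Total worked: 56 h 50 min = 3410 min.
Regular 44 h 0 min = 2640 min at £31.75/h; overtime 12 h 50 min = 770 min at £63.50/h.
Pay = (2640 × £31.75 + 770 × £63.50) ÷ 60 = £2211.92.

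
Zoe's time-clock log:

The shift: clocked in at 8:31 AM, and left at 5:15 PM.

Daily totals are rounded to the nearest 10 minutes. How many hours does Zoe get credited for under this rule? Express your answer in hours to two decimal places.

The shift: 8:31 AM–5:15 PM = 8 h 44 min → rounds to 8 h 40 min

8.67 hours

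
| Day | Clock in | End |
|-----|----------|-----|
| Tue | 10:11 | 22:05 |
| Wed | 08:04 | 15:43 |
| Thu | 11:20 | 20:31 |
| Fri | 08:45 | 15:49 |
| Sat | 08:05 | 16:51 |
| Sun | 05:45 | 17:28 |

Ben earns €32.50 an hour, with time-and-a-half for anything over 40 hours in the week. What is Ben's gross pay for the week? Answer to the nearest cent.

€2093.81

Tue: 10:11–22:05 = 11 h 54 min
Wed: 08:04–15:43 = 7 h 39 min
Thu: 11:20–20:31 = 9 h 11 min
Fri: 08:45–15:49 = 7 h 4 min
Sat: 08:05–16:51 = 8 h 46 min
Sun: 05:45–17:28 = 11 h 43 min
Total worked: 56 h 17 min = 3377 min.
Regular 40 h 0 min = 2400 min at €32.50/h; overtime 16 h 17 min = 977 min at €48.75/h.
Pay = (2400 × €32.50 + 977 × €48.75) ÷ 60 = €2093.81.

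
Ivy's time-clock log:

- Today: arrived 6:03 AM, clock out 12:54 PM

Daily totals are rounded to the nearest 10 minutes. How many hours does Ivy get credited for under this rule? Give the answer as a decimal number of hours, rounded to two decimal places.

6.83 hours

Today: 6:03 AM–12:54 PM = 6 h 51 min → rounds to 6 h 50 min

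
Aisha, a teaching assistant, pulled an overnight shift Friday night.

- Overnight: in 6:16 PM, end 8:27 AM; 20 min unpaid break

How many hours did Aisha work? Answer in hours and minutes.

13 h 51 min

Overnight: 6:16 PM → midnight = 5 h 44 min; midnight → 8:27 AM = 8 h 27 min; span 14 h 11 min; less 20 min break → 13 h 51 min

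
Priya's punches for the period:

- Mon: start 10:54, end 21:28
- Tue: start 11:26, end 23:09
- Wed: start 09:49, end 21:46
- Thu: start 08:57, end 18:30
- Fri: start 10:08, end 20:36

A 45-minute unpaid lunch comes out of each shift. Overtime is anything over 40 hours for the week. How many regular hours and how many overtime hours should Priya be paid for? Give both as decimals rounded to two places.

Regular 40.00 hours, overtime 10.50 hours

Mon: 10:54–21:28 = 10 h 34 min; less 45 min break → 9 h 49 min
Tue: 11:26–23:09 = 11 h 43 min; less 45 min break → 10 h 58 min
Wed: 09:49–21:46 = 11 h 57 min; less 45 min break → 11 h 12 min
Thu: 08:57–18:30 = 9 h 33 min; less 45 min break → 8 h 48 min
Fri: 10:08–20:36 = 10 h 28 min; less 45 min break → 9 h 43 min
Total worked: 50 h 30 min = 50.50 h.
Threshold 40 h → overtime 10 h 30 min, regular 40 h 0 min.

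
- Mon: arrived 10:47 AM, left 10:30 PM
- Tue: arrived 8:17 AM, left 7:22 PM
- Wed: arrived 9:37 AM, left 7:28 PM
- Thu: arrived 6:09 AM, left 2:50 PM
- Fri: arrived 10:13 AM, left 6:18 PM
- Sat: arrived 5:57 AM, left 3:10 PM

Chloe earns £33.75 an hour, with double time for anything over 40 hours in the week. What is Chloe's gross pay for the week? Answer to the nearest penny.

Mon: 10:47 AM–10:30 PM = 11 h 43 min
Tue: 8:17 AM–7:22 PM = 11 h 5 min
Wed: 9:37 AM–7:28 PM = 9 h 51 min
Thu: 6:09 AM–2:50 PM = 8 h 41 min
Fri: 10:13 AM–6:18 PM = 8 h 5 min
Sat: 5:57 AM–3:10 PM = 9 h 13 min
Total worked: 58 h 38 min = 3518 min.
Regular 40 h 0 min = 2400 min at £33.75/h; overtime 18 h 38 min = 1118 min at £67.50/h.
Pay = (2400 × £33.75 + 1118 × £67.50) ÷ 60 = £2607.75.

£2607.75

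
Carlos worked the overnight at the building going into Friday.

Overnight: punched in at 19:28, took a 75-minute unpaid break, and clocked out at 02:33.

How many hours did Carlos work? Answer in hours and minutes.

Overnight: 19:28 → midnight = 4 h 32 min; midnight → 02:33 = 2 h 33 min; span 7 h 5 min; less 75 min break → 5 h 50 min

5 h 50 min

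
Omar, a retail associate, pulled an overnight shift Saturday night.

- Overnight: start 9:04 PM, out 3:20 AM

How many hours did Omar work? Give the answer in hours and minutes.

Overnight: 9:04 PM → midnight = 2 h 56 min; midnight → 3:20 AM = 3 h 20 min; span 6 h 16 min

6 h 16 min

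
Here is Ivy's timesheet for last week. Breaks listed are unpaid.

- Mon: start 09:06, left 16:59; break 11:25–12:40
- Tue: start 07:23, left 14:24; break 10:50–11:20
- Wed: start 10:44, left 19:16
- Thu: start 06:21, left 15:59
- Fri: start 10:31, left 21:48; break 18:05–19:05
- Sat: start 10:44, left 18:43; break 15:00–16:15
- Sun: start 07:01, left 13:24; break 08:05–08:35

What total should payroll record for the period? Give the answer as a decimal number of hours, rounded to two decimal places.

54.22 hours

Mon: 09:06–16:59 = 7 h 53 min; less 75 min break → 6 h 38 min
Tue: 07:23–14:24 = 7 h 1 min; less 30 min break → 6 h 31 min
Wed: 10:44–19:16 = 8 h 32 min
Thu: 06:21–15:59 = 9 h 38 min
Fri: 10:31–21:48 = 11 h 17 min; less 60 min break → 10 h 17 min
Sat: 10:44–18:43 = 7 h 59 min; less 75 min break → 6 h 44 min
Sun: 07:01–13:24 = 6 h 23 min; less 30 min break → 5 h 53 min
Total: 6 h 38 min + 6 h 31 min + 8 h 32 min + 9 h 38 min + 10 h 17 min + 6 h 44 min + 5 h 53 min = 54 h 13 min.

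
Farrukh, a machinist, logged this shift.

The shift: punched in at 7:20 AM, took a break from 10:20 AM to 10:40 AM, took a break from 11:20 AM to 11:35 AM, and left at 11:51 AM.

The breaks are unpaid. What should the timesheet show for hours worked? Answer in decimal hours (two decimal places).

3.93 hours

The shift: 7:20 AM–11:51 AM = 4 h 31 min; less 35 min break → 3 h 56 min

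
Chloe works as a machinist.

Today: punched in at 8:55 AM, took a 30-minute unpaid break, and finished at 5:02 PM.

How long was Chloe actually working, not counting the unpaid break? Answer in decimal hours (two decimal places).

Today: 8:55 AM–5:02 PM = 8 h 7 min; less 30 min break → 7 h 37 min

7.62 hours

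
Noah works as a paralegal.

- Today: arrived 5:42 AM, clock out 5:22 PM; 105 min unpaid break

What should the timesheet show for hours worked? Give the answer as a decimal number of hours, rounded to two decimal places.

9.92 hours

Today: 5:42 AM–5:22 PM = 11 h 40 min; less 105 min break → 9 h 55 min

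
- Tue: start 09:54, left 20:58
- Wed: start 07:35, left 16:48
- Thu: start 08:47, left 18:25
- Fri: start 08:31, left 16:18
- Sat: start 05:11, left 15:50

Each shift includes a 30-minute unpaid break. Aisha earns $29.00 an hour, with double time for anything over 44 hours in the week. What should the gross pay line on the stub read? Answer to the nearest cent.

Tue: 09:54–20:58 = 11 h 4 min; less 30 min break → 10 h 34 min
Wed: 07:35–16:48 = 9 h 13 min; less 30 min break → 8 h 43 min
Thu: 08:47–18:25 = 9 h 38 min; less 30 min break → 9 h 8 min
Fri: 08:31–16:18 = 7 h 47 min; less 30 min break → 7 h 17 min
Sat: 05:11–15:50 = 10 h 39 min; less 30 min break → 10 h 9 min
Total worked: 45 h 51 min = 2751 min.
Regular 44 h 0 min = 2640 min at $29.00/h; overtime 1 h 51 min = 111 min at $58.00/h.
Pay = (2640 × $29.00 + 111 × $58.00) ÷ 60 = $1383.30.

$1383.30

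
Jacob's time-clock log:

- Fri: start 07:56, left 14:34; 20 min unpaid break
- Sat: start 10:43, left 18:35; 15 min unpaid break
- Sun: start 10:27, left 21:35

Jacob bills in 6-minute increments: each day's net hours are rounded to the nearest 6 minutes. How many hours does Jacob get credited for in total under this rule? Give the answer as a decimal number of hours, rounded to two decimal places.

25.00 hours

Fri: 07:56–14:34 = 6 h 38 min − 20 min = 6 h 18 min → rounds to 6 h 18 min
Sat: 10:43–18:35 = 7 h 52 min − 15 min = 7 h 37 min → rounds to 7 h 36 min
Sun: 10:27–21:35 = 11 h 8 min → rounds to 11 h 6 min
Total credited: 25 h 0 min.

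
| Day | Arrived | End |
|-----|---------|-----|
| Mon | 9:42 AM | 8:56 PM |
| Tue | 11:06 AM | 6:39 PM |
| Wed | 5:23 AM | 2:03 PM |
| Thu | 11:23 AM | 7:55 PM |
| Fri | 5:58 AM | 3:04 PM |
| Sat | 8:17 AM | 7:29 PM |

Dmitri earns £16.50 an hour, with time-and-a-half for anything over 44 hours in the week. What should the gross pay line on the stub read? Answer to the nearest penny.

Mon: 9:42 AM–8:56 PM = 11 h 14 min
Tue: 11:06 AM–6:39 PM = 7 h 33 min
Wed: 5:23 AM–2:03 PM = 8 h 40 min
Thu: 11:23 AM–7:55 PM = 8 h 32 min
Fri: 5:58 AM–3:04 PM = 9 h 6 min
Sat: 8:17 AM–7:29 PM = 11 h 12 min
Total worked: 56 h 17 min = 3377 min.
Regular 44 h 0 min = 2640 min at £16.50/h; overtime 12 h 17 min = 737 min at £24.75/h.
Pay = (2640 × £16.50 + 737 × £24.75) ÷ 60 = £1030.01.

£1030.01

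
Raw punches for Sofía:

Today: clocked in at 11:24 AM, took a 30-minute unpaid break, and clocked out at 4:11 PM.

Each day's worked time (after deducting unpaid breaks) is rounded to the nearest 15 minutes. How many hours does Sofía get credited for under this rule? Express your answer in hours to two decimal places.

Today: 11:24 AM–4:11 PM = 4 h 47 min − 30 min = 4 h 17 min → rounds to 4 h 15 min

4.25 hours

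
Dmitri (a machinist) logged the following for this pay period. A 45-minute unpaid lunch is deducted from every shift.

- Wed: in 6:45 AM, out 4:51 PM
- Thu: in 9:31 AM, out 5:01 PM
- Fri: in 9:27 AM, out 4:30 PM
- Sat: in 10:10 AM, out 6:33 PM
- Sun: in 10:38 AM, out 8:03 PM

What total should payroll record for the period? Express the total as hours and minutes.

38 h 42 min

Wed: 6:45 AM–4:51 PM = 10 h 6 min; less 45 min break → 9 h 21 min
Thu: 9:31 AM–5:01 PM = 7 h 30 min; less 45 min break → 6 h 45 min
Fri: 9:27 AM–4:30 PM = 7 h 3 min; less 45 min break → 6 h 18 min
Sat: 10:10 AM–6:33 PM = 8 h 23 min; less 45 min break → 7 h 38 min
Sun: 10:38 AM–8:03 PM = 9 h 25 min; less 45 min break → 8 h 40 min
Total: 9 h 21 min + 6 h 45 min + 6 h 18 min + 7 h 38 min + 8 h 40 min = 38 h 42 min.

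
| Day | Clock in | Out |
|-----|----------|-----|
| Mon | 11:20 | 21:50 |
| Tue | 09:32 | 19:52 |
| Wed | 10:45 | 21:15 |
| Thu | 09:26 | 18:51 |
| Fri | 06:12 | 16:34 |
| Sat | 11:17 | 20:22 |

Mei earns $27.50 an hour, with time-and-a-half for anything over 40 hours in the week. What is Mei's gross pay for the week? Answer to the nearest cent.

Mon: 11:20–21:50 = 10 h 30 min
Tue: 09:32–19:52 = 10 h 20 min
Wed: 10:45–21:15 = 10 h 30 min
Thu: 09:26–18:51 = 9 h 25 min
Fri: 06:12–16:34 = 10 h 22 min
Sat: 11:17–20:22 = 9 h 5 min
Total worked: 60 h 12 min = 3612 min.
Regular 40 h 0 min = 2400 min at $27.50/h; overtime 20 h 12 min = 1212 min at $41.25/h.
Pay = (2400 × $27.50 + 1212 × $41.25) ÷ 60 = $1933.25.

$1933.25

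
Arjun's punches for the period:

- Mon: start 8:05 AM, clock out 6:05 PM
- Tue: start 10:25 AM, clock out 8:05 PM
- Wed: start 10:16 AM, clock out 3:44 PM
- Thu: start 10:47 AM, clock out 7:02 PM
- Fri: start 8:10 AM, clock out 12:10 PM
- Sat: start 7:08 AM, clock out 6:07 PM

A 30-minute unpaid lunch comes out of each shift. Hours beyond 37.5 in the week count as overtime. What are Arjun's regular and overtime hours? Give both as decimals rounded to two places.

Regular 37.50 hours, overtime 7.87 hours

Mon: 8:05 AM–6:05 PM = 10 h 0 min; less 30 min break → 9 h 30 min
Tue: 10:25 AM–8:05 PM = 9 h 40 min; less 30 min break → 9 h 10 min
Wed: 10:16 AM–3:44 PM = 5 h 28 min; less 30 min break → 4 h 58 min
Thu: 10:47 AM–7:02 PM = 8 h 15 min; less 30 min break → 7 h 45 min
Fri: 8:10 AM–12:10 PM = 4 h 0 min; less 30 min break → 3 h 30 min
Sat: 7:08 AM–6:07 PM = 10 h 59 min; less 30 min break → 10 h 29 min
Total worked: 45 h 22 min = 45.37 h.
Threshold 37.5 h → overtime 7 h 52 min, regular 37 h 30 min.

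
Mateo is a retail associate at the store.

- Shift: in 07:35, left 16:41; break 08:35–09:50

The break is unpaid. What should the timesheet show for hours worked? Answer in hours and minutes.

7 h 51 min

Shift: 07:35–16:41 = 9 h 6 min; less 75 min break → 7 h 51 min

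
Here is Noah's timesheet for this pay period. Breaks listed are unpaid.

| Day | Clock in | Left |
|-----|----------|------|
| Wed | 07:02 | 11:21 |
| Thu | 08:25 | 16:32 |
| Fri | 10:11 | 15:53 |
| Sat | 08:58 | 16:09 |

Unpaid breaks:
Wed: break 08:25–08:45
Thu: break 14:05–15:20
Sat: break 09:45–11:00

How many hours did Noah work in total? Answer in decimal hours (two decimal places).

22.48 hours

Wed: 07:02–11:21 = 4 h 19 min; less 20 min break → 3 h 59 min
Thu: 08:25–16:32 = 8 h 7 min; less 75 min break → 6 h 52 min
Fri: 10:11–15:53 = 5 h 42 min
Sat: 08:58–16:09 = 7 h 11 min; less 75 min break → 5 h 56 min
Total: 3 h 59 min + 6 h 52 min + 5 h 42 min + 5 h 56 min = 22 h 29 min.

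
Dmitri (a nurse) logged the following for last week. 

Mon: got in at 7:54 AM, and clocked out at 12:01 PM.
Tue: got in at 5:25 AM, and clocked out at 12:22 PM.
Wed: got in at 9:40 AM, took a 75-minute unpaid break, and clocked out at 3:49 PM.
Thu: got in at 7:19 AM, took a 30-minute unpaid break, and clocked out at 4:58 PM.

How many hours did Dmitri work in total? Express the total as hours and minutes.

25 h 7 min

Mon: 7:54 AM–12:01 PM = 4 h 7 min
Tue: 5:25 AM–12:22 PM = 6 h 57 min
Wed: 9:40 AM–3:49 PM = 6 h 9 min; less 75 min break → 4 h 54 min
Thu: 7:19 AM–4:58 PM = 9 h 39 min; less 30 min break → 9 h 9 min
Total: 4 h 7 min + 6 h 57 min + 4 h 54 min + 9 h 9 min = 25 h 7 min.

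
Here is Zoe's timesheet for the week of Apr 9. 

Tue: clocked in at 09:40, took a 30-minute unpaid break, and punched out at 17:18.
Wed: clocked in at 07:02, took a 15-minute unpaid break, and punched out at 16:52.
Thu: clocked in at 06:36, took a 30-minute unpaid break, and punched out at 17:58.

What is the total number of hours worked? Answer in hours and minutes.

27 h 35 min

Tue: 09:40–17:18 = 7 h 38 min; less 30 min break → 7 h 8 min
Wed: 07:02–16:52 = 9 h 50 min; less 15 min break → 9 h 35 min
Thu: 06:36–17:58 = 11 h 22 min; less 30 min break → 10 h 52 min
Total: 7 h 8 min + 9 h 35 min + 10 h 52 min = 27 h 35 min.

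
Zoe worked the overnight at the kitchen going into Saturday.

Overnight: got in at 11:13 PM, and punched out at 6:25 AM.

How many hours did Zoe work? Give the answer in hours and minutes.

7 h 12 min

Overnight: 11:13 PM → midnight = 0 h 47 min; midnight → 6:25 AM = 6 h 25 min; span 7 h 12 min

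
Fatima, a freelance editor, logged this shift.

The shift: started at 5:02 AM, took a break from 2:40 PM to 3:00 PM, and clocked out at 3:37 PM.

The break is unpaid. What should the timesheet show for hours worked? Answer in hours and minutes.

10 h 15 min

The shift: 5:02 AM–3:37 PM = 10 h 35 min; less 20 min break → 10 h 15 min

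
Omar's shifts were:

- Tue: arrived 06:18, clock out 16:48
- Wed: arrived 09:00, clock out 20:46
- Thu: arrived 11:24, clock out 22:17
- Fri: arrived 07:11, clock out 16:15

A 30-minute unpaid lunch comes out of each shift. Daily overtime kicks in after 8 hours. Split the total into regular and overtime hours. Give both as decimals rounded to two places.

Regular 32.00 hours, overtime 8.22 hours

Tue: 06:18–16:48 = 10 h 30 min; less 30 min break → 10 h 0 min
Wed: 09:00–20:46 = 11 h 46 min; less 30 min break → 11 h 16 min
Thu: 11:24–22:17 = 10 h 53 min; less 30 min break → 10 h 23 min
Fri: 07:11–16:15 = 9 h 4 min; less 30 min break → 8 h 34 min
Tue reg 8 h 0 min / OT 2 h 0 min; Wed reg 8 h 0 min / OT 3 h 16 min; Thu reg 8 h 0 min / OT 2 h 23 min; Fri reg 8 h 0 min / OT 0 h 34 min.
Totals: regular 32 h 0 min, overtime 8 h 13 min.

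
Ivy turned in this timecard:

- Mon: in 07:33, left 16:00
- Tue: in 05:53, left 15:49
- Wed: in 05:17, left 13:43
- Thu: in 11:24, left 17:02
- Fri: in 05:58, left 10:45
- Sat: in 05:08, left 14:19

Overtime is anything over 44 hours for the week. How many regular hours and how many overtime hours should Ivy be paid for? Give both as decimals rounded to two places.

Regular 44.00 hours, overtime 2.42 hours

Mon: 07:33–16:00 = 8 h 27 min
Tue: 05:53–15:49 = 9 h 56 min
Wed: 05:17–13:43 = 8 h 26 min
Thu: 11:24–17:02 = 5 h 38 min
Fri: 05:58–10:45 = 4 h 47 min
Sat: 05:08–14:19 = 9 h 11 min
Total worked: 46 h 25 min = 46.42 h.
Threshold 44 h → overtime 2 h 25 min, regular 44 h 0 min.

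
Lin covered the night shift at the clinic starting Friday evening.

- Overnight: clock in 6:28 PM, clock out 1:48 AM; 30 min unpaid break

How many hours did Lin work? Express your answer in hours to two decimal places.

Overnight: 6:28 PM → midnight = 5 h 32 min; midnight → 1:48 AM = 1 h 48 min; span 7 h 20 min; less 30 min break → 6 h 50 min

6.83 hours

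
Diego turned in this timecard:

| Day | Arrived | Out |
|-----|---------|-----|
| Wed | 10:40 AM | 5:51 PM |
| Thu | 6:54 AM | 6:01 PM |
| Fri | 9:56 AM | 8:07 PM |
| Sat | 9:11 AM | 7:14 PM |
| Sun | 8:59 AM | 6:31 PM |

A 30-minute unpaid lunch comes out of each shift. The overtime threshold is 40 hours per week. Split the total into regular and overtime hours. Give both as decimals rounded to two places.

Wed: 10:40 AM–5:51 PM = 7 h 11 min; less 30 min break → 6 h 41 min
Thu: 6:54 AM–6:01 PM = 11 h 7 min; less 30 min break → 10 h 37 min
Fri: 9:56 AM–8:07 PM = 10 h 11 min; less 30 min break → 9 h 41 min
Sat: 9:11 AM–7:14 PM = 10 h 3 min; less 30 min break → 9 h 33 min
Sun: 8:59 AM–6:31 PM = 9 h 32 min; less 30 min break → 9 h 2 min
Total worked: 45 h 34 min = 45.57 h.
Threshold 40 h → overtime 5 h 34 min, regular 40 h 0 min.

Regular 40.00 hours, overtime 5.57 hours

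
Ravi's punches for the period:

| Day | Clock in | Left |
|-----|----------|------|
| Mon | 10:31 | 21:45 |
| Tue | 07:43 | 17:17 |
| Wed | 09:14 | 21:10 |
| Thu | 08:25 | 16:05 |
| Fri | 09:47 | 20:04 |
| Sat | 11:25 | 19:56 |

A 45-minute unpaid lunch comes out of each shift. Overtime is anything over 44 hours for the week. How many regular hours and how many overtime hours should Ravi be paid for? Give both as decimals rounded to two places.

Mon: 10:31–21:45 = 11 h 14 min; less 45 min break → 10 h 29 min
Tue: 07:43–17:17 = 9 h 34 min; less 45 min break → 8 h 49 min
Wed: 09:14–21:10 = 11 h 56 min; less 45 min break → 11 h 11 min
Thu: 08:25–16:05 = 7 h 40 min; less 45 min break → 6 h 55 min
Fri: 09:47–20:04 = 10 h 17 min; less 45 min break → 9 h 32 min
Sat: 11:25–19:56 = 8 h 31 min; less 45 min break → 7 h 46 min
Total worked: 54 h 42 min = 54.70 h.
Threshold 44 h → overtime 10 h 42 min, regular 44 h 0 min.

Regular 44.00 hours, overtime 10.70 hours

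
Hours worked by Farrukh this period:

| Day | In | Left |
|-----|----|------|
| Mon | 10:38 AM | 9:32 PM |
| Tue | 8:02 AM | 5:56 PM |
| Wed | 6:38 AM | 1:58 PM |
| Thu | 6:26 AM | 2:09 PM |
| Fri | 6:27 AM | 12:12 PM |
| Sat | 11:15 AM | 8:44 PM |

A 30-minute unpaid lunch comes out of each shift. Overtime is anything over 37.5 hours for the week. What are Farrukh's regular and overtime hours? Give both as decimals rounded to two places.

Regular 37.50 hours, overtime 10.58 hours

Mon: 10:38 AM–9:32 PM = 10 h 54 min; less 30 min break → 10 h 24 min
Tue: 8:02 AM–5:56 PM = 9 h 54 min; less 30 min break → 9 h 24 min
Wed: 6:38 AM–1:58 PM = 7 h 20 min; less 30 min break → 6 h 50 min
Thu: 6:26 AM–2:09 PM = 7 h 43 min; less 30 min break → 7 h 13 min
Fri: 6:27 AM–12:12 PM = 5 h 45 min; less 30 min break → 5 h 15 min
Sat: 11:15 AM–8:44 PM = 9 h 29 min; less 30 min break → 8 h 59 min
Total worked: 48 h 5 min = 48.08 h.
Threshold 37.5 h → overtime 10 h 35 min, regular 37 h 30 min.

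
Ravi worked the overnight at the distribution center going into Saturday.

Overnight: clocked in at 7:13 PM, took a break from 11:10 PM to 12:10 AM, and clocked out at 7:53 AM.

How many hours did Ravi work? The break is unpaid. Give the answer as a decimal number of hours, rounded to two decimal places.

Overnight: 7:13 PM → midnight = 4 h 47 min; midnight → 7:53 AM = 7 h 53 min; span 12 h 40 min; less 60 min break → 11 h 40 min

11.67 hours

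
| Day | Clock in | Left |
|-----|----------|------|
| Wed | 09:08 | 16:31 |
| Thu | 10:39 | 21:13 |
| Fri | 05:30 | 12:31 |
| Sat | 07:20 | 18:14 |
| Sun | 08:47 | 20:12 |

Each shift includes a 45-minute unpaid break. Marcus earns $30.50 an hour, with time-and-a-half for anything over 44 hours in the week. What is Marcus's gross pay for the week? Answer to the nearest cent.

$1327.77

Wed: 09:08–16:31 = 7 h 23 min; less 45 min break → 6 h 38 min
Thu: 10:39–21:13 = 10 h 34 min; less 45 min break → 9 h 49 min
Fri: 05:30–12:31 = 7 h 1 min; less 45 min break → 6 h 16 min
Sat: 07:20–18:14 = 10 h 54 min; less 45 min break → 10 h 9 min
Sun: 08:47–20:12 = 11 h 25 min; less 45 min break → 10 h 40 min
Total worked: 43 h 32 min = 2612 min.
Regular 43 h 32 min = 2612 min at $30.50/h; overtime 0 h 0 min = 0 min at $45.75/h.
Pay = (2612 × $30.50 + 0 × $45.75) ÷ 60 = $1327.77.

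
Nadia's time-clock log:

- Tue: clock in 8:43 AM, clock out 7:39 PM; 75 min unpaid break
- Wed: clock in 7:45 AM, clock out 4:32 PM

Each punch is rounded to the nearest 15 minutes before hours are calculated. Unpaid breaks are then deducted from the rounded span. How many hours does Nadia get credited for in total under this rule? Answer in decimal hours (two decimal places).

Tue: in 8:43 AM→8:45 AM, out 7:39 PM→7:45 PM; 11 h 0 min − 75 min = 9 h 45 min
Wed: in 7:45 AM→7:45 AM, out 4:32 PM→4:30 PM; 8 h 45 min
Total credited: 18 h 30 min.

18.50 hours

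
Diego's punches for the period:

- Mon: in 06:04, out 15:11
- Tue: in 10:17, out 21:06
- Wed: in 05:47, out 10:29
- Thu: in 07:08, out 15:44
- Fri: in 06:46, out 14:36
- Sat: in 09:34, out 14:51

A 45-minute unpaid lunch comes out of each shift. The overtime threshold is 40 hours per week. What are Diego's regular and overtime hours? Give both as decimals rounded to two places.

Mon: 06:04–15:11 = 9 h 7 min; less 45 min break → 8 h 22 min
Tue: 10:17–21:06 = 10 h 49 min; less 45 min break → 10 h 4 min
Wed: 05:47–10:29 = 4 h 42 min; less 45 min break → 3 h 57 min
Thu: 07:08–15:44 = 8 h 36 min; less 45 min break → 7 h 51 min
Fri: 06:46–14:36 = 7 h 50 min; less 45 min break → 7 h 5 min
Sat: 09:34–14:51 = 5 h 17 min; less 45 min break → 4 h 32 min
Total worked: 41 h 51 min = 41.85 h.
Threshold 40 h → overtime 1 h 51 min, regular 40 h 0 min.

Regular 40.00 hours, overtime 1.85 hours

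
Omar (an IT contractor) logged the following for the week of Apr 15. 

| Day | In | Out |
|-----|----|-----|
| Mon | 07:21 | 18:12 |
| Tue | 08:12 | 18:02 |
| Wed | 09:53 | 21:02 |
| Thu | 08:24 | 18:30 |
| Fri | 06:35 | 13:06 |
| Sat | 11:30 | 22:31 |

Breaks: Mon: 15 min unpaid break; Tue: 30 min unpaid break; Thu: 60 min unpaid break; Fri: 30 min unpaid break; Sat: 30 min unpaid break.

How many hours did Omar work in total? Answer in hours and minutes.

Mon: 07:21–18:12 = 10 h 51 min; less 15 min break → 10 h 36 min
Tue: 08:12–18:02 = 9 h 50 min; less 30 min break → 9 h 20 min
Wed: 09:53–21:02 = 11 h 9 min
Thu: 08:24–18:30 = 10 h 6 min; less 60 min break → 9 h 6 min
Fri: 06:35–13:06 = 6 h 31 min; less 30 min break → 6 h 1 min
Sat: 11:30–22:31 = 11 h 1 min; less 30 min break → 10 h 31 min
Total: 10 h 36 min + 9 h 20 min + 11 h 9 min + 9 h 6 min + 6 h 1 min + 10 h 31 min = 56 h 43 min.

56 h 43 min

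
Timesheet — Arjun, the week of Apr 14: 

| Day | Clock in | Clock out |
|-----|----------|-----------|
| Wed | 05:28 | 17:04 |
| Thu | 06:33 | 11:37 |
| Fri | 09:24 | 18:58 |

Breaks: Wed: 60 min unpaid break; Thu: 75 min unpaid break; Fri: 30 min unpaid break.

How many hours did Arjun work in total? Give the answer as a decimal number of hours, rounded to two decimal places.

23.48 hours

Wed: 05:28–17:04 = 11 h 36 min; less 60 min break → 10 h 36 min
Thu: 06:33–11:37 = 5 h 4 min; less 75 min break → 3 h 49 min
Fri: 09:24–18:58 = 9 h 34 min; less 30 min break → 9 h 4 min
Total: 10 h 36 min + 3 h 49 min + 9 h 4 min = 23 h 29 min.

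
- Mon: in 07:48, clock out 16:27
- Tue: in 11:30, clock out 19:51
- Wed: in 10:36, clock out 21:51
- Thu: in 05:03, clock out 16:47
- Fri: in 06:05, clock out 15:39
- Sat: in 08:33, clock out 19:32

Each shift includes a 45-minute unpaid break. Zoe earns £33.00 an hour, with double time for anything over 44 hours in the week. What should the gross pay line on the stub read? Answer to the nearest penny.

£2246.20

Mon: 07:48–16:27 = 8 h 39 min; less 45 min break → 7 h 54 min
Tue: 11:30–19:51 = 8 h 21 min; less 45 min break → 7 h 36 min
Wed: 10:36–21:51 = 11 h 15 min; less 45 min break → 10 h 30 min
Thu: 05:03–16:47 = 11 h 44 min; less 45 min break → 10 h 59 min
Fri: 06:05–15:39 = 9 h 34 min; less 45 min break → 8 h 49 min
Sat: 08:33–19:32 = 10 h 59 min; less 45 min break → 10 h 14 min
Total worked: 56 h 2 min = 3362 min.
Regular 44 h 0 min = 2640 min at £33.00/h; overtime 12 h 2 min = 722 min at £66.00/h.
Pay = (2640 × £33.00 + 722 × £66.00) ÷ 60 = £2246.20.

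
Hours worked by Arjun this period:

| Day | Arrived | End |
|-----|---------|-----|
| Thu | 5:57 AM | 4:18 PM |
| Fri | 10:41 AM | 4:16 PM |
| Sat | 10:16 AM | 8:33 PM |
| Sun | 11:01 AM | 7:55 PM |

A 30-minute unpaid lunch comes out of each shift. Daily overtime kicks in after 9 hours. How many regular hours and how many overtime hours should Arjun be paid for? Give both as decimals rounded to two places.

Thu: 5:57 AM–4:18 PM = 10 h 21 min; less 30 min break → 9 h 51 min
Fri: 10:41 AM–4:16 PM = 5 h 35 min; less 30 min break → 5 h 5 min
Sat: 10:16 AM–8:33 PM = 10 h 17 min; less 30 min break → 9 h 47 min
Sun: 11:01 AM–7:55 PM = 8 h 54 min; less 30 min break → 8 h 24 min
Thu reg 9 h 0 min / OT 0 h 51 min; Fri reg 5 h 5 min / OT 0 h 0 min; Sat reg 9 h 0 min / OT 0 h 47 min; Sun reg 8 h 24 min / OT 0 h 0 min.
Totals: regular 31 h 29 min, overtime 1 h 38 min.

Regular 31.48 hours, overtime 1.63 hours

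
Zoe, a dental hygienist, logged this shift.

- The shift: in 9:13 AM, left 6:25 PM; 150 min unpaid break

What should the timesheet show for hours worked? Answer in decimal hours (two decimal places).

The shift: 9:13 AM–6:25 PM = 9 h 12 min; less 150 min break → 6 h 42 min

6.70 hours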